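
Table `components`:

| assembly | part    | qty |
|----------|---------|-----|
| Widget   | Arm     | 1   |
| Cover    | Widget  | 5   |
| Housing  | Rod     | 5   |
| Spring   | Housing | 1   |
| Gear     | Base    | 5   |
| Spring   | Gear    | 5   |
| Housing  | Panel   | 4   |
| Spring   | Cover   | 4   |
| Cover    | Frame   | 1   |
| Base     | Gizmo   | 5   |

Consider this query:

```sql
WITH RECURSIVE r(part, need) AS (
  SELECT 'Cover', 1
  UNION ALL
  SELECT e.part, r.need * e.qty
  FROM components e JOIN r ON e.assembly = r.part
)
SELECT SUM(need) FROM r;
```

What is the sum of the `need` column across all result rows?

12

Base: (Cover, need=1).
Iteration 1: components of {Cover} -> Frame = 1*1 = 1, Widget = 1*5 = 5.
Iteration 2: components of {Frame,Widget} -> Arm = 5*1 = 5.
Iteration 3: no further components; recursion stops.
SUM(need) = 1 + 5 + 1 + 5 = 12.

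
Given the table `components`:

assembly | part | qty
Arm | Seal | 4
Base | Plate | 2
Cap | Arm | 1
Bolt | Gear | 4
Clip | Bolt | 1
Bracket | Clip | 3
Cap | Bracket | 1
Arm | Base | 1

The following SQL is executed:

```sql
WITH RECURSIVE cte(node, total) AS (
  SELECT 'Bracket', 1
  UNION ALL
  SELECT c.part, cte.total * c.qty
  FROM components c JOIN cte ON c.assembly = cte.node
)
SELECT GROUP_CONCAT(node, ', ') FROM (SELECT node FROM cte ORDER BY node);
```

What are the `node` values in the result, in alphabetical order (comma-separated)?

Bolt, Bracket, Clip, Gear

Base: (Bracket, total=1).
Iteration 1: components of {Bracket} -> Clip = 1*3 = 3.
Iteration 2: components of {Clip} -> Bolt = 3*1 = 3.
Iteration 3: components of {Bolt} -> Gear = 3*4 = 12.
Iteration 4: no further components; recursion stops.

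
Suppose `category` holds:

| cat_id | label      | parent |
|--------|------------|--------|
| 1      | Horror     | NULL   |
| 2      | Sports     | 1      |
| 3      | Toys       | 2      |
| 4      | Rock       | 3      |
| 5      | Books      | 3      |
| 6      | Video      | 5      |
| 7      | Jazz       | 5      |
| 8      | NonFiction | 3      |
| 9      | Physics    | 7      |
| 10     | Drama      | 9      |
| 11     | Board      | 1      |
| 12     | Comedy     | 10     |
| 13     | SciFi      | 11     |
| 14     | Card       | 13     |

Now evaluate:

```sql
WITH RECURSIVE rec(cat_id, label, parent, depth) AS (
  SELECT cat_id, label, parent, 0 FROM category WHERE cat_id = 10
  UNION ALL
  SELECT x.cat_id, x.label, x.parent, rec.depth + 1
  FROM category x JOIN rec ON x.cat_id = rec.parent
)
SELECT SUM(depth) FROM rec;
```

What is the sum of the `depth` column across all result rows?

21

Base: cat_id=10 (Drama), parent=9, depth 0.
Iteration 1: join on cat_id=9 -> Physics (id 9, parent=7, depth 1).
Iteration 2: join on cat_id=7 -> Jazz (id 7, parent=5, depth 2).
Iteration 3: join on cat_id=5 -> Books (id 5, parent=3, depth 3).
Iteration 4: join on cat_id=3 -> Toys (id 3, parent=2, depth 4).
Iteration 5: join on cat_id=2 -> Sports (id 2, parent=1, depth 5).
Iteration 6: join on cat_id=1 -> Horror (id 1, parent=NULL, depth 6).
Iteration 7: parent is NULL; no match; recursion stops.
SUM(depth) = 0 + 1 + 2 + 3 + 4 + 5 + 6 = 21.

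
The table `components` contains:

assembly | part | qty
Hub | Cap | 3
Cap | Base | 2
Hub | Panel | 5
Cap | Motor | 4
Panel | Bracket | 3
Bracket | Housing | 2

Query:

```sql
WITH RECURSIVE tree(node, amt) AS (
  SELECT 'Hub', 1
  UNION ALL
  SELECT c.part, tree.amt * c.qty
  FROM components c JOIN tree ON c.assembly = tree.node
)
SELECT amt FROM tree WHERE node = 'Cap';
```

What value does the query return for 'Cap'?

Base: (Hub, amt=1).
Iteration 1: components of {Hub} -> Cap = 1*3 = 3, Panel = 1*5 = 5.
Iteration 2: components of {Cap,Panel} -> Base = 3*2 = 6, Bracket = 5*3 = 15, Motor = 3*4 = 12.
Iteration 3: components of {Base,Bracket,Motor} -> Housing = 15*2 = 30.
Iteration 4: no further components; recursion stops.

3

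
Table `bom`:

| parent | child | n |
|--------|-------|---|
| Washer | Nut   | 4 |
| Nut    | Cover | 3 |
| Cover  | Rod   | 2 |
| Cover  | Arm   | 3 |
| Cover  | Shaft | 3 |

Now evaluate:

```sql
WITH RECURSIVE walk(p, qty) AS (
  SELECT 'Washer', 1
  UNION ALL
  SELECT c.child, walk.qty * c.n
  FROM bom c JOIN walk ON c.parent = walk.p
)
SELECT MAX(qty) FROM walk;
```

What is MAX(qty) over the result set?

36

Base: (Washer, qty=1).
Iteration 1: components of {Washer} -> Nut = 1*4 = 4.
Iteration 2: components of {Nut} -> Cover = 4*3 = 12.
Iteration 3: components of {Cover} -> Arm = 12*3 = 36, Rod = 12*2 = 24, Shaft = 12*3 = 36.
Iteration 4: no further components; recursion stops.
qty values: 1, 4, 12, 24, 36, 36; the maximum is 36.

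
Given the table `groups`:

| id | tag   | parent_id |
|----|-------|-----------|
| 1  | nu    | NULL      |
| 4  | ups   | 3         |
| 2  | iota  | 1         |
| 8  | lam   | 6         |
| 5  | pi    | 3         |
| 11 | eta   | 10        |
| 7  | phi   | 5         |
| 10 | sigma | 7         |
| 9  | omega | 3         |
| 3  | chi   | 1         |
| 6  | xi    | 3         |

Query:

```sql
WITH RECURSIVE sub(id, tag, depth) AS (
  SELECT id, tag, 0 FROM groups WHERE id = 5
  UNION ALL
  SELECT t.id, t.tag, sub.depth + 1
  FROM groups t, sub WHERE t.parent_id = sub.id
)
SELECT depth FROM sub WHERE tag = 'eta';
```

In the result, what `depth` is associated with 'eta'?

Base: id=5 (pi) at depth 0.
Iteration 1: rows with parent_id in {5} -> phi (id 7, depth 1).
Iteration 2: rows with parent_id in {7} -> sigma (id 10, depth 2).
Iteration 3: rows with parent_id in {10} -> eta (id 11, depth 3).
Iteration 4: no rows with parent_id in {11}; recursion stops.

3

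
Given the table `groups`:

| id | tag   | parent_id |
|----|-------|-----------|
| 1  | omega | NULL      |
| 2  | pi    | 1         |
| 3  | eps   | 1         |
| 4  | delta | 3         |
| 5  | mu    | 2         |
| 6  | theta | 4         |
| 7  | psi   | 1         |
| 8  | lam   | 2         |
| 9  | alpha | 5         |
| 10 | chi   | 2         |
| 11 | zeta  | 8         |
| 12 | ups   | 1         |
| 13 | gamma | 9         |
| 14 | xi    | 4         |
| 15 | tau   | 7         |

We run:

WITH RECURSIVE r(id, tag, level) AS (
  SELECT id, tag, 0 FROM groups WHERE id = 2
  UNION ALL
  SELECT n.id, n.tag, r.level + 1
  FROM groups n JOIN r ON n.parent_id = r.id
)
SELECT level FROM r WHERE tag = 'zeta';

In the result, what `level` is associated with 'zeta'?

2

Base: id=2 (pi) at level 0.
Iteration 1: rows with parent_id in {2} -> mu (id 5, level 1), lam (id 8, level 1), chi (id 10, level 1).
Iteration 2: rows with parent_id in {5,8,10} -> alpha (id 9, level 2), zeta (id 11, level 2).
Iteration 3: rows with parent_id in {9,11} -> gamma (id 13, level 3).
Iteration 4: no rows with parent_id in {13}; recursion stops.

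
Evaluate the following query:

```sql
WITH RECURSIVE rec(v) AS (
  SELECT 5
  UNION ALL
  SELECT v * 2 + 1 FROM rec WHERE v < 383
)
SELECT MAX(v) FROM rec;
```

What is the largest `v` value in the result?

Base: v=5.
Iteration 1: 5 < 383 holds -> v = 5 * 2 + 1 = 11.
Iteration 2: 11 < 383 holds -> v = 11 * 2 + 1 = 23.
Iteration 3: 23 < 383 holds -> v = 23 * 2 + 1 = 47.
Iteration 4: 47 < 383 holds -> v = 47 * 2 + 1 = 95.
Iteration 5: 95 < 383 holds -> v = 95 * 2 + 1 = 191.
Iteration 6: 191 < 383 holds -> v = 191 * 2 + 1 = 383.
Iteration 7: 383 < 383 fails; recursion stops.
v values: 5, 11, 23, 47, 95, 191, 383; the maximum is 383.

383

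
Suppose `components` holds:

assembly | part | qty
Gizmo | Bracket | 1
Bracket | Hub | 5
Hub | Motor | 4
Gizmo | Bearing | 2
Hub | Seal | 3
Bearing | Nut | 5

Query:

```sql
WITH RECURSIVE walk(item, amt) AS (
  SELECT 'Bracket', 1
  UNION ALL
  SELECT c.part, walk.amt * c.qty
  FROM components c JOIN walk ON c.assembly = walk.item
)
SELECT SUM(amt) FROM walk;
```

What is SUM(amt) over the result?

Base: (Bracket, amt=1).
Iteration 1: components of {Bracket} -> Hub = 1*5 = 5.
Iteration 2: components of {Hub} -> Motor = 5*4 = 20, Seal = 5*3 = 15.
Iteration 3: no further components; recursion stops.
SUM(amt) = 1 + 5 + 20 + 15 = 41.

41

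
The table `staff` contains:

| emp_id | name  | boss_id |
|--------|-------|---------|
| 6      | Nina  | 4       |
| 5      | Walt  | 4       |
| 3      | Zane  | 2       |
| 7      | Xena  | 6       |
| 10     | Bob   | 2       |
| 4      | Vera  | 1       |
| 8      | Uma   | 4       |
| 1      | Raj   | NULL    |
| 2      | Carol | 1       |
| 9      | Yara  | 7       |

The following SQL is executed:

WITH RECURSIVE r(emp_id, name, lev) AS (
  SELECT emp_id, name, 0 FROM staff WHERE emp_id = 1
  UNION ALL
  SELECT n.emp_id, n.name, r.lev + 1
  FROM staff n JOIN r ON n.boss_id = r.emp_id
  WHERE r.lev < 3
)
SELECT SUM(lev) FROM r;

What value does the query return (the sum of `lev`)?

15

Base: emp_id=1 (Raj) at lev 0.
Iteration 1: rows with boss_id in {1} -> Carol (id 2, lev 1), Vera (id 4, lev 1).
Iteration 2: rows with boss_id in {2,4} -> Zane (id 3, lev 2), Walt (id 5, lev 2), Nina (id 6, lev 2), Uma (id 8, lev 2), Bob (id 10, lev 2).
Iteration 3: rows with boss_id in {3,5,6,8,10} -> Xena (id 7, lev 3).
Iteration 4: lev < 3 fails for all current rows; recursion stops.
SUM(lev) = 0 + 1 + 1 + 2 + 2 + 2 + 2 + 2 + 3 = 15.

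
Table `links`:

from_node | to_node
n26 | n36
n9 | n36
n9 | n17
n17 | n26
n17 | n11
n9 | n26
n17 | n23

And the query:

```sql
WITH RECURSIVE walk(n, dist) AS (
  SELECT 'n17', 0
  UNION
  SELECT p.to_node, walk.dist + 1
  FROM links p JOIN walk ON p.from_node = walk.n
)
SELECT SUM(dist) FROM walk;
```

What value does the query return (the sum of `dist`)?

5

Base: (n17, dist=0).
Iteration 1: edges from {n17} -> (n11, dist=1), (n23, dist=1), (n26, dist=1).
Iteration 2: edges from {n11,n23,n26} -> (n36, dist=2).
Iteration 3: no outgoing edges from {n36}; recursion stops.
SUM(dist) = 0 + 1 + 1 + 1 + 2 = 5.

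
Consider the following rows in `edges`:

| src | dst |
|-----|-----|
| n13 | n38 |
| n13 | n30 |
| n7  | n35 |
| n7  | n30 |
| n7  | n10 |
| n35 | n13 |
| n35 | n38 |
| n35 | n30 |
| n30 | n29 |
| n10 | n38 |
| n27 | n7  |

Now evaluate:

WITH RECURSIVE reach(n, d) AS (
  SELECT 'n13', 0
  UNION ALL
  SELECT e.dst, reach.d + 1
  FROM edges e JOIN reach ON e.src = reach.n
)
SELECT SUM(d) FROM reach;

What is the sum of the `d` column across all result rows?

Base: (n13, d=0).
Iteration 1: edges from {n13} -> (n30, d=1), (n38, d=1).
Iteration 2: edges from {n30,n38} -> (n29, d=2).
Iteration 3: no outgoing edges from {n29}; recursion stops.
SUM(d) = 0 + 1 + 1 + 2 = 4.

4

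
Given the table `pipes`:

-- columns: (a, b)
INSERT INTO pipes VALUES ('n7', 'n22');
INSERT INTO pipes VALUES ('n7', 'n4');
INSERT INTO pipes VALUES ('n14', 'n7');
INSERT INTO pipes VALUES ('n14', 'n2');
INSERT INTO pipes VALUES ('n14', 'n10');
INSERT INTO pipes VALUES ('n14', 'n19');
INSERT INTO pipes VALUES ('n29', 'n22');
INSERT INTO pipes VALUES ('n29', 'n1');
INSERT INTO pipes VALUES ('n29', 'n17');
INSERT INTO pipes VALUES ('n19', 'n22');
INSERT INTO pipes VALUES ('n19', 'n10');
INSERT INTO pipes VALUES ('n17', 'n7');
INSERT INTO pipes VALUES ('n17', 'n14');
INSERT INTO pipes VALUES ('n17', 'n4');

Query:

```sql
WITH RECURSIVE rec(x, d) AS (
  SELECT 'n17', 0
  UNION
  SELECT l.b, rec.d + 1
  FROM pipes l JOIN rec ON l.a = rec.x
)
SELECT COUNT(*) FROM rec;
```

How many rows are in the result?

Base: (n17, d=0).
Iteration 1: edges from {n17} -> (n14, d=1), (n4, d=1), (n7, d=1).
Iteration 2: edges from {n14,n4,n7} -> (n10, d=2), (n19, d=2), (n2, d=2), (n22, d=2), (n4, d=2), (n7, d=2).
Iteration 3: edges from {n10,n19,n2,n22,n4,n7} -> (n10, d=3), (n22, d=3), (n4, d=3). [UNION drops 1 duplicate row(s)]
Iteration 4: no outgoing edges from {n10,n22,n4}; recursion stops.
Total rows emitted: 13.

13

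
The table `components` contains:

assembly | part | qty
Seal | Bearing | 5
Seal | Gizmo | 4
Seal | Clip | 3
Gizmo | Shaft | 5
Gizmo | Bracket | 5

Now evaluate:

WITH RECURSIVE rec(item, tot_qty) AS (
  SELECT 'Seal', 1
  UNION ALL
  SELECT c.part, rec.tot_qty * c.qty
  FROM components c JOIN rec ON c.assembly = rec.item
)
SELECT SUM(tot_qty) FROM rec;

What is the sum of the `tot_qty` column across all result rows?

Base: (Seal, tot_qty=1).
Iteration 1: components of {Seal} -> Bearing = 1*5 = 5, Clip = 1*3 = 3, Gizmo = 1*4 = 4.
Iteration 2: components of {Bearing,Clip,Gizmo} -> Bracket = 4*5 = 20, Shaft = 4*5 = 20.
Iteration 3: no further components; recursion stops.
SUM(tot_qty) = 1 + 5 + 4 + 3 + 20 + 20 = 53.

53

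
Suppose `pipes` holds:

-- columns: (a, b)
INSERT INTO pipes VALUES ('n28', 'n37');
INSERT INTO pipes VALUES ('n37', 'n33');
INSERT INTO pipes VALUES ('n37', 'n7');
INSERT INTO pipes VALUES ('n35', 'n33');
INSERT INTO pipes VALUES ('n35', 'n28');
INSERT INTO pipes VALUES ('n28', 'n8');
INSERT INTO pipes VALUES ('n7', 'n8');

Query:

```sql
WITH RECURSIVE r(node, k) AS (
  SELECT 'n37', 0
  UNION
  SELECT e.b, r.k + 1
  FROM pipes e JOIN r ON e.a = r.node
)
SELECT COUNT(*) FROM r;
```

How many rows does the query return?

Base: (n37, k=0).
Iteration 1: edges from {n37} -> (n33, k=1), (n7, k=1).
Iteration 2: edges from {n33,n7} -> (n8, k=2).
Iteration 3: no outgoing edges from {n8}; recursion stops.
Total rows emitted: 4.

4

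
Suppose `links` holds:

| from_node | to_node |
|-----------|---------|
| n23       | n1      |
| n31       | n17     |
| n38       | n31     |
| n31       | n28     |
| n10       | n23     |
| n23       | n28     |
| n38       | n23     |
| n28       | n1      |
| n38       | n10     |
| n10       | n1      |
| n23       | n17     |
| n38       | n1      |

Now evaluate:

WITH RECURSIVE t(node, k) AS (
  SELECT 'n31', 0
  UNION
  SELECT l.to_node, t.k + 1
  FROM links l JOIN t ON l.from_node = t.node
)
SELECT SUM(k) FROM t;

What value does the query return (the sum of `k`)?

4

Base: (n31, k=0).
Iteration 1: edges from {n31} -> (n17, k=1), (n28, k=1).
Iteration 2: edges from {n17,n28} -> (n1, k=2).
Iteration 3: no outgoing edges from {n1}; recursion stops.
SUM(k) = 0 + 1 + 1 + 2 = 4.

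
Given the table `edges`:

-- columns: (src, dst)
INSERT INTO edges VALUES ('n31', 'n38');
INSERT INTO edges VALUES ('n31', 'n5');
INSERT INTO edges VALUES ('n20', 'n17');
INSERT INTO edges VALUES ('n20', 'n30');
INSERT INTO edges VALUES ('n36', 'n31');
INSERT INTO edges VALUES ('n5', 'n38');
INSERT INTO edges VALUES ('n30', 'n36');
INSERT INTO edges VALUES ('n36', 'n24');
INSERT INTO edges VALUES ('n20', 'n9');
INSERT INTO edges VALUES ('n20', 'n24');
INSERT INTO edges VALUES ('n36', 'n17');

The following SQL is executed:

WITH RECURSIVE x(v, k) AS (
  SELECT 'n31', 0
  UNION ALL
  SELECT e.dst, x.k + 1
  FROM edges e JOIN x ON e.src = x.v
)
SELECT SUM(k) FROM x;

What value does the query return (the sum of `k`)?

Base: (n31, k=0).
Iteration 1: edges from {n31} -> (n38, k=1), (n5, k=1).
Iteration 2: edges from {n38,n5} -> (n38, k=2).
Iteration 3: no outgoing edges from {n38}; recursion stops.
SUM(k) = 0 + 1 + 1 + 2 = 4.

4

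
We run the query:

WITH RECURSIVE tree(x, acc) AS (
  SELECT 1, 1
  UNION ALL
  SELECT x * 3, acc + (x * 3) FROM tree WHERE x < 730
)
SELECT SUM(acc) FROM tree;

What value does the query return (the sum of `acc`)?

4916

Base: x=1, acc=1.
Iteration 1: 1 < 730 holds -> x = 1 * 3 = 3, acc = 1 + 3 = 4.
Iteration 2: 3 < 730 holds -> x = 3 * 3 = 9, acc = 4 + 9 = 13.
Iteration 3: 9 < 730 holds -> x = 9 * 3 = 27, acc = 13 + 27 = 40.
Iteration 4: 27 < 730 holds -> x = 27 * 3 = 81, acc = 40 + 81 = 121.
Iteration 5: 81 < 730 holds -> x = 81 * 3 = 243, acc = 121 + 243 = 364.
Iteration 6: 243 < 730 holds -> x = 243 * 3 = 729, acc = 364 + 729 = 1093.
Iteration 7: 729 < 730 holds -> x = 729 * 3 = 2187, acc = 1093 + 2187 = 3280.
Iteration 8: 2187 < 730 fails; recursion stops.
SUM(acc) = 1 + 4 + 13 + 40 + 121 + 364 + 1093 + 3280 = 4916.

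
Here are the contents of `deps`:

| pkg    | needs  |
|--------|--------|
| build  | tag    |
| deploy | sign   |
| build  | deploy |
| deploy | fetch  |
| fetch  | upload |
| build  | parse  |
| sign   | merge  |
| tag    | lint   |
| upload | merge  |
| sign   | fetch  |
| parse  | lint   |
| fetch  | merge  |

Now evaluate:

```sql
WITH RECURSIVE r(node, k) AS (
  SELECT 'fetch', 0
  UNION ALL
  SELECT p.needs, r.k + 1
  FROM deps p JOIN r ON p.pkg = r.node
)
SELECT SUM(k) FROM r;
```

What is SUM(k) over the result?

Base: (fetch, k=0).
Iteration 1: edges from {fetch} -> (merge, k=1), (upload, k=1).
Iteration 2: edges from {merge,upload} -> (merge, k=2).
Iteration 3: no outgoing edges from {merge}; recursion stops.
SUM(k) = 0 + 1 + 1 + 2 = 4.

4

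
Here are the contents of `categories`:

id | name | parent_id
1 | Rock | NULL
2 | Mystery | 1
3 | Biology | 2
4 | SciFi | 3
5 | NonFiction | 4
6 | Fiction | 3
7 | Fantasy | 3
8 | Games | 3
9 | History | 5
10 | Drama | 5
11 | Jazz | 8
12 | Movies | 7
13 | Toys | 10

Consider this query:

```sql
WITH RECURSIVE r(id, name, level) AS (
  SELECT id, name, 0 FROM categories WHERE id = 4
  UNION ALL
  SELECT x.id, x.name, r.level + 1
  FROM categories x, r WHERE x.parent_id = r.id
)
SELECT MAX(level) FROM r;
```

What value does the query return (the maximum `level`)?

Base: id=4 (SciFi) at level 0.
Iteration 1: rows with parent_id in {4} -> NonFiction (id 5, level 1).
Iteration 2: rows with parent_id in {5} -> History (id 9, level 2), Drama (id 10, level 2).
Iteration 3: rows with parent_id in {9,10} -> Toys (id 13, level 3).
Iteration 4: no rows with parent_id in {13}; recursion stops.
level values: 0, 1, 2, 2, 3; the maximum is 3.

3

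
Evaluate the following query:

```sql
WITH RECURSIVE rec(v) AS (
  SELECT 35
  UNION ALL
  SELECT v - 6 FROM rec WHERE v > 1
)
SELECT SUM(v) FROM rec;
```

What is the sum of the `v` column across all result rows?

Base: v=35.
Iteration 1: 35 > 1 holds -> v = 35 - 6 = 29.
Iteration 2: 29 > 1 holds -> v = 29 - 6 = 23.
Iteration 3: 23 > 1 holds -> v = 23 - 6 = 17.
Iteration 4: 17 > 1 holds -> v = 17 - 6 = 11.
Iteration 5: 11 > 1 holds -> v = 11 - 6 = 5.
Iteration 6: 5 > 1 holds -> v = 5 - 6 = -1.
Iteration 7: -1 > 1 fails; recursion stops.
SUM(v) = 35 + 29 + 23 + 17 + 11 + 5 + -1 = 119.

119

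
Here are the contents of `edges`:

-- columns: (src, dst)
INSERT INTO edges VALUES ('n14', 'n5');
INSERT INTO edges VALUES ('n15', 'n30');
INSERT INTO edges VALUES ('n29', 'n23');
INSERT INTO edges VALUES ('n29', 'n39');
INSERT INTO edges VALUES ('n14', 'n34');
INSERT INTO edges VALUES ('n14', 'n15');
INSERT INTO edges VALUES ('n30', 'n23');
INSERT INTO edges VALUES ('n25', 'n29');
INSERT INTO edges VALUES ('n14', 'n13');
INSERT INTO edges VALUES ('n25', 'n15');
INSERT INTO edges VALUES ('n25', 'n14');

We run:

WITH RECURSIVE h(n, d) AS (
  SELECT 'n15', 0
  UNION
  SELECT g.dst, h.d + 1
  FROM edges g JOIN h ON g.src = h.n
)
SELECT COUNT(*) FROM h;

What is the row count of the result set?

Base: (n15, d=0).
Iteration 1: edges from {n15} -> (n30, d=1).
Iteration 2: edges from {n30} -> (n23, d=2).
Iteration 3: no outgoing edges from {n23}; recursion stops.
Total rows emitted: 3.

3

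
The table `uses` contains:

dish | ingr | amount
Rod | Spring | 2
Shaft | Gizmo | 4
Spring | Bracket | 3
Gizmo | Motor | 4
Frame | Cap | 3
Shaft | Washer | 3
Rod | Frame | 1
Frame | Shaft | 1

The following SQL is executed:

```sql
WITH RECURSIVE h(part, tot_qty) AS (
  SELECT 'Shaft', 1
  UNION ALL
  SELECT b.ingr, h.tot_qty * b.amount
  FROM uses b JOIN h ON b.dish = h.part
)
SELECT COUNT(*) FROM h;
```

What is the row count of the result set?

4

Base: (Shaft, tot_qty=1).
Iteration 1: components of {Shaft} -> Gizmo = 1*4 = 4, Washer = 1*3 = 3.
Iteration 2: components of {Gizmo,Washer} -> Motor = 4*4 = 16.
Iteration 3: no further components; recursion stops.
Total rows emitted: 4.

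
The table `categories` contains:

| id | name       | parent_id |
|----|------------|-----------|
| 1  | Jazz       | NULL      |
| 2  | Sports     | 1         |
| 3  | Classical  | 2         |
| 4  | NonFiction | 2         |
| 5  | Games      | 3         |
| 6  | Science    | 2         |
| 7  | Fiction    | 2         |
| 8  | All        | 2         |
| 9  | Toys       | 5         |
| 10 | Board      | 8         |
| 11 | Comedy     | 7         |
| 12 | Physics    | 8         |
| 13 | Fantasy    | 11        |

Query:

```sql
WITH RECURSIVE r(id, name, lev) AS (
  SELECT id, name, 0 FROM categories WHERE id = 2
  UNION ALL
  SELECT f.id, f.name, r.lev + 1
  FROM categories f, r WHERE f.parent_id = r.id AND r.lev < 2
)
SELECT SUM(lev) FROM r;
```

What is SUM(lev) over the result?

Base: id=2 (Sports) at lev 0.
Iteration 1: rows with parent_id in {2} -> Classical (id 3, lev 1), NonFiction (id 4, lev 1), Science (id 6, lev 1), Fiction (id 7, lev 1), All (id 8, lev 1).
Iteration 2: rows with parent_id in {3,4,6,7,8} -> Games (id 5, lev 2), Board (id 10, lev 2), Comedy (id 11, lev 2), Physics (id 12, lev 2).
Iteration 3: lev < 2 fails for all current rows; recursion stops.
SUM(lev) = 0 + 1 + 1 + 1 + 1 + 1 + 2 + 2 + 2 + 2 = 13.

13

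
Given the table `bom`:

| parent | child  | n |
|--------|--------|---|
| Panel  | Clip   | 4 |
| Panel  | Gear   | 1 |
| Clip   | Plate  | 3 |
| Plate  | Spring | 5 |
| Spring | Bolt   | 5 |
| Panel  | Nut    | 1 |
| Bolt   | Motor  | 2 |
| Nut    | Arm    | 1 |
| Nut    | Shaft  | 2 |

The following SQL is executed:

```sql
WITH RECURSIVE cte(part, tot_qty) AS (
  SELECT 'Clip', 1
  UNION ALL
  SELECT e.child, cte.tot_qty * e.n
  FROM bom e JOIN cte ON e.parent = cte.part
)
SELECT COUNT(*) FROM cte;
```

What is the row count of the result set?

Base: (Clip, tot_qty=1).
Iteration 1: components of {Clip} -> Plate = 1*3 = 3.
Iteration 2: components of {Plate} -> Spring = 3*5 = 15.
Iteration 3: components of {Spring} -> Bolt = 15*5 = 75.
Iteration 4: components of {Bolt} -> Motor = 75*2 = 150.
Iteration 5: no further components; recursion stops.
Total rows emitted: 5.

5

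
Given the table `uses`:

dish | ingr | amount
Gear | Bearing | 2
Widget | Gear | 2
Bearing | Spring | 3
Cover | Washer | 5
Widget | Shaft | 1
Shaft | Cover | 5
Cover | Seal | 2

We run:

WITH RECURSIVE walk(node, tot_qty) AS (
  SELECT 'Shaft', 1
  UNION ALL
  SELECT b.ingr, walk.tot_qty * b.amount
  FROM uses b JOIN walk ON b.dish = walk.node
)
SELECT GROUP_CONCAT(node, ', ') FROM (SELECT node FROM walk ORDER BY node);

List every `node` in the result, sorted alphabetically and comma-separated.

Cover, Seal, Shaft, Washer

Base: (Shaft, tot_qty=1).
Iteration 1: components of {Shaft} -> Cover = 1*5 = 5.
Iteration 2: components of {Cover} -> Seal = 5*2 = 10, Washer = 5*5 = 25.
Iteration 3: no further components; recursion stops.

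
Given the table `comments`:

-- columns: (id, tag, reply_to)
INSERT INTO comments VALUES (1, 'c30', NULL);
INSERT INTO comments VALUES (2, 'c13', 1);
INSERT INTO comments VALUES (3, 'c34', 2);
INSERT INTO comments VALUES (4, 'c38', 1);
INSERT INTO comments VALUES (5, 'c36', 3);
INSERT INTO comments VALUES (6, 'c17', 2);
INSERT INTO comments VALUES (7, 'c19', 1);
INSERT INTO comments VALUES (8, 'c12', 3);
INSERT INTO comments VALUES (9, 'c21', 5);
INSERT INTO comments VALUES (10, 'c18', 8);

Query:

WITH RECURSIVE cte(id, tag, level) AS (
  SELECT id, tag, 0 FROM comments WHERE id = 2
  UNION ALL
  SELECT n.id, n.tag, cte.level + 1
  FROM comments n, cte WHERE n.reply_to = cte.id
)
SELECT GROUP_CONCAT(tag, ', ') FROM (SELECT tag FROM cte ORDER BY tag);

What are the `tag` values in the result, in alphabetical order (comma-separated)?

c12, c13, c17, c18, c21, c34, c36

Base: id=2 (c13) at level 0.
Iteration 1: rows with reply_to in {2} -> c34 (id 3, level 1), c17 (id 6, level 1).
Iteration 2: rows with reply_to in {3,6} -> c36 (id 5, level 2), c12 (id 8, level 2).
Iteration 3: rows with reply_to in {5,8} -> c21 (id 9, level 3), c18 (id 10, level 3).
Iteration 4: no rows with reply_to in {9,10}; recursion stops.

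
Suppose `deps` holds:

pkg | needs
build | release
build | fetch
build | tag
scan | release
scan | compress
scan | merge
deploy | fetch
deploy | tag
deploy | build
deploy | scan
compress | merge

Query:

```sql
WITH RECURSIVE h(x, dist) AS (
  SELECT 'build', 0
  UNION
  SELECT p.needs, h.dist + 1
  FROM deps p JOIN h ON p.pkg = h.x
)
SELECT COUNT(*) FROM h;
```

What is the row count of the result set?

Base: (build, dist=0).
Iteration 1: edges from {build} -> (fetch, dist=1), (release, dist=1), (tag, dist=1).
Iteration 2: no outgoing edges from {fetch,release,tag}; recursion stops.
Total rows emitted: 4.

4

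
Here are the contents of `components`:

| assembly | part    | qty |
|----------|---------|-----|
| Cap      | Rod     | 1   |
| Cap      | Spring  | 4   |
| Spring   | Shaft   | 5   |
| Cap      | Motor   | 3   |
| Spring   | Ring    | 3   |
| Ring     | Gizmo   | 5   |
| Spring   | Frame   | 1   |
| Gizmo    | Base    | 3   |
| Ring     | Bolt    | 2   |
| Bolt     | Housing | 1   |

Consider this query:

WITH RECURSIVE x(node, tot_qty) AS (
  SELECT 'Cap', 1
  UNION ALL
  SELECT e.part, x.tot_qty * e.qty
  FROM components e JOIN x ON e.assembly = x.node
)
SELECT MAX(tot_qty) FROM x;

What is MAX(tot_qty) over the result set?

180

Base: (Cap, tot_qty=1).
Iteration 1: components of {Cap} -> Motor = 1*3 = 3, Rod = 1*1 = 1, Spring = 1*4 = 4.
Iteration 2: components of {Motor,Rod,Spring} -> Frame = 4*1 = 4, Ring = 4*3 = 12, Shaft = 4*5 = 20.
Iteration 3: components of {Frame,Ring,Shaft} -> Bolt = 12*2 = 24, Gizmo = 12*5 = 60.
Iteration 4: components of {Bolt,Gizmo} -> Base = 60*3 = 180, Housing = 24*1 = 24.
Iteration 5: no further components; recursion stops.
tot_qty values: 1, 1, 4, 3, 20, 12, 4, 60, 24, 180, 24; the maximum is 180.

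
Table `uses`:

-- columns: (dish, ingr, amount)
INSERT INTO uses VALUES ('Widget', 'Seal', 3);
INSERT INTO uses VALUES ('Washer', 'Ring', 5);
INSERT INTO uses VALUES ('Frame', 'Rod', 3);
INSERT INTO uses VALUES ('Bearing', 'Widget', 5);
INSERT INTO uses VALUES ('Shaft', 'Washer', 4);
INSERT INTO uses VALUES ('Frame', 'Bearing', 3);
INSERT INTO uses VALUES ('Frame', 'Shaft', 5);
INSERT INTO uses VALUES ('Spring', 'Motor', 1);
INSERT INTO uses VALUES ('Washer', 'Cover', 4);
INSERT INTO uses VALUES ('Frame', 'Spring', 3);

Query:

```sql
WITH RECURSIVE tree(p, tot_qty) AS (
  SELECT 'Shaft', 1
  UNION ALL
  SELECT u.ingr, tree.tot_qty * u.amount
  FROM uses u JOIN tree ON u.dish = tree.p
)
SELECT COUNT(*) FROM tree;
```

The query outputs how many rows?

4

Base: (Shaft, tot_qty=1).
Iteration 1: components of {Shaft} -> Washer = 1*4 = 4.
Iteration 2: components of {Washer} -> Cover = 4*4 = 16, Ring = 4*5 = 20.
Iteration 3: no further components; recursion stops.
Total rows emitted: 4.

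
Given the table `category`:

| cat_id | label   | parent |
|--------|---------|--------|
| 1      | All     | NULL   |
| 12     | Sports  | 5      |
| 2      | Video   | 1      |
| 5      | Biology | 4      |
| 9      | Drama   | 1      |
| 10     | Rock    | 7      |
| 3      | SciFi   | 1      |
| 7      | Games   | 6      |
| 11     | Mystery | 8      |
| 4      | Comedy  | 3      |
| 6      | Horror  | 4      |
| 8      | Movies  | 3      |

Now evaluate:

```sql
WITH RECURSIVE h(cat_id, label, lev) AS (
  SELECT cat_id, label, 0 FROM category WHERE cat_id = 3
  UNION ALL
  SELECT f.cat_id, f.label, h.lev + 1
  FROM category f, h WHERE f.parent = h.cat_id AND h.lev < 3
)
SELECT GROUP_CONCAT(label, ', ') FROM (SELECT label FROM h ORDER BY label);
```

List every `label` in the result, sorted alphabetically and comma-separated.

Biology, Comedy, Games, Horror, Movies, Mystery, SciFi, Sports

Base: cat_id=3 (SciFi) at lev 0.
Iteration 1: rows with parent in {3} -> Comedy (id 4, lev 1), Movies (id 8, lev 1).
Iteration 2: rows with parent in {4,8} -> Biology (id 5, lev 2), Horror (id 6, lev 2), Mystery (id 11, lev 2).
Iteration 3: rows with parent in {5,6,11} -> Games (id 7, lev 3), Sports (id 12, lev 3).
Iteration 4: lev < 3 fails for all current rows; recursion stops.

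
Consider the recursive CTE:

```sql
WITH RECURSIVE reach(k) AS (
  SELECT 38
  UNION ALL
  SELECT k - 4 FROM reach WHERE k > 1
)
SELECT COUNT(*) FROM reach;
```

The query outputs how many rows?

11

Base: k=38.
Iteration 1: 38 > 1 holds -> k = 38 - 4 = 34.
Iteration 2: 34 > 1 holds -> k = 34 - 4 = 30.
Iteration 3: 30 > 1 holds -> k = 30 - 4 = 26.
Iteration 4: 26 > 1 holds -> k = 26 - 4 = 22.
Iteration 5: 22 > 1 holds -> k = 22 - 4 = 18.
Iteration 6: 18 > 1 holds -> k = 18 - 4 = 14.
Iteration 7: 14 > 1 holds -> k = 14 - 4 = 10.
Iteration 8: 10 > 1 holds -> k = 10 - 4 = 6.
Iteration 9: 6 > 1 holds -> k = 6 - 4 = 2.
Iteration 10: 2 > 1 holds -> k = 2 - 4 = -2.
Iteration 11: -2 > 1 fails; recursion stops.
Total rows emitted: 11.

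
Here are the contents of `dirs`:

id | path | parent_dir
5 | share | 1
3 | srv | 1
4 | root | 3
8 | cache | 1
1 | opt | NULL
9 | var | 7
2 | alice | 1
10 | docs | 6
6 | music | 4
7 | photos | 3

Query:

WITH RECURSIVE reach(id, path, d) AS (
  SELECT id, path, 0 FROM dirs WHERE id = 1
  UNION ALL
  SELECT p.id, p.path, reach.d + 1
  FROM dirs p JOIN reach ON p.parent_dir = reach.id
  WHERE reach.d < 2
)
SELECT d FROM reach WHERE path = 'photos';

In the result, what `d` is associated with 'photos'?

Base: id=1 (opt) at d 0.
Iteration 1: rows with parent_dir in {1} -> alice (id 2, d 1), srv (id 3, d 1), share (id 5, d 1), cache (id 8, d 1).
Iteration 2: rows with parent_dir in {2,3,5,8} -> root (id 4, d 2), photos (id 7, d 2).
Iteration 3: d < 2 fails for all current rows; recursion stops.

2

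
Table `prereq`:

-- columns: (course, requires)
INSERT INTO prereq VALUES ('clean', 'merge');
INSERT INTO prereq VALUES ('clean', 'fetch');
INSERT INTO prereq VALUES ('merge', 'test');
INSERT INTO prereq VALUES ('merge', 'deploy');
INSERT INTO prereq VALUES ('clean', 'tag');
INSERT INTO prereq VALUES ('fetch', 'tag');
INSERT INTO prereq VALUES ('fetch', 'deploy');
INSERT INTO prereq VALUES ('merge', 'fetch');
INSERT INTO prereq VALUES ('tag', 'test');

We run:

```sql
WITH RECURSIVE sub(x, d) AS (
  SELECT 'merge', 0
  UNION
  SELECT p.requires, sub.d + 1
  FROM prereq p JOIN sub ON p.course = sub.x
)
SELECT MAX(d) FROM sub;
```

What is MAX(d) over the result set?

3

Base: (merge, d=0).
Iteration 1: edges from {merge} -> (deploy, d=1), (fetch, d=1), (test, d=1).
Iteration 2: edges from {deploy,fetch,test} -> (deploy, d=2), (tag, d=2).
Iteration 3: edges from {deploy,tag} -> (test, d=3).
Iteration 4: no outgoing edges from {test}; recursion stops.
d values: 0, 1, 1, 1, 2, 2, 3; the maximum is 3.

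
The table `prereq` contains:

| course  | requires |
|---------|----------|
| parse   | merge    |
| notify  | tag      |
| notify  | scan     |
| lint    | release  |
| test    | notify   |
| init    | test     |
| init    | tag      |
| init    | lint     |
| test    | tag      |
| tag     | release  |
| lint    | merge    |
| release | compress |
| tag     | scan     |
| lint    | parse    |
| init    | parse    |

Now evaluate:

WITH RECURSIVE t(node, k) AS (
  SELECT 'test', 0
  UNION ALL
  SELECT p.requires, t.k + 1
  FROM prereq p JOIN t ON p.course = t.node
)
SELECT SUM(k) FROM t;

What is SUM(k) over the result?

Base: (test, k=0).
Iteration 1: edges from {test} -> (notify, k=1), (tag, k=1).
Iteration 2: edges from {notify,tag} -> (release, k=2), (scan, k=2) x2, (tag, k=2). [UNION ALL keeps all 4 new rows, including repeats]
Iteration 3: edges from {release,scan,tag} -> (compress, k=3), (release, k=3), (scan, k=3).
Iteration 4: edges from {compress,release,scan} -> (compress, k=4).
Iteration 5: no outgoing edges from {compress}; recursion stops.
SUM(k) = 0 + 1 + 1 + 2 + 2 + 2 + 2 + 3 + 3 + 3 + 4 = 23.

23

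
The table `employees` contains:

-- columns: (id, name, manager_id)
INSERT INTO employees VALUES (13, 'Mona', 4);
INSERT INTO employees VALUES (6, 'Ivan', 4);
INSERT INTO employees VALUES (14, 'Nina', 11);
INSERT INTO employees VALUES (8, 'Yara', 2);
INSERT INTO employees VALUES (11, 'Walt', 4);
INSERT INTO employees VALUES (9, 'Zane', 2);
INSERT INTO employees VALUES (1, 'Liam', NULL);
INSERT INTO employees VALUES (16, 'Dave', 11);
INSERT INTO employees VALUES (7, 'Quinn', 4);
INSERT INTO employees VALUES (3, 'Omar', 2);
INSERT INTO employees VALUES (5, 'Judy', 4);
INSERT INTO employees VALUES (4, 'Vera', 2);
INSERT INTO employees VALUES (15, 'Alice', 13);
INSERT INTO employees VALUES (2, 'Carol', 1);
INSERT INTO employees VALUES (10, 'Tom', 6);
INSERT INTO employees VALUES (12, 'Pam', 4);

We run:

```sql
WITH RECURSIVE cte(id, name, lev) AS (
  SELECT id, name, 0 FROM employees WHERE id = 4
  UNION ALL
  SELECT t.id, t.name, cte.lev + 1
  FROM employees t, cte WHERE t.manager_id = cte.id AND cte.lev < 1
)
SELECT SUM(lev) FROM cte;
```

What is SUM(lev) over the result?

Base: id=4 (Vera) at lev 0.
Iteration 1: rows with manager_id in {4} -> Judy (id 5, lev 1), Ivan (id 6, lev 1), Quinn (id 7, lev 1), Walt (id 11, lev 1), Pam (id 12, lev 1), Mona (id 13, lev 1).
Iteration 2: lev < 1 fails for all current rows; recursion stops.
SUM(lev) = 0 + 1 + 1 + 1 + 1 + 1 + 1 = 6.

6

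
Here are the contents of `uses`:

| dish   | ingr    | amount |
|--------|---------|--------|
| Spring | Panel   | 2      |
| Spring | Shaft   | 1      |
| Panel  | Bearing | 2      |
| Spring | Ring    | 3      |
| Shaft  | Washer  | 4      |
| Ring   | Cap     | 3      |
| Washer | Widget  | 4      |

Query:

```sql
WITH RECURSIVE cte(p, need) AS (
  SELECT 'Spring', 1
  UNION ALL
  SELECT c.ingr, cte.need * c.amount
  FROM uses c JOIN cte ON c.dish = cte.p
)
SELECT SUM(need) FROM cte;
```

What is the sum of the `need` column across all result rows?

Base: (Spring, need=1).
Iteration 1: components of {Spring} -> Panel = 1*2 = 2, Ring = 1*3 = 3, Shaft = 1*1 = 1.
Iteration 2: components of {Panel,Ring,Shaft} -> Bearing = 2*2 = 4, Cap = 3*3 = 9, Washer = 1*4 = 4.
Iteration 3: components of {Bearing,Cap,Washer} -> Widget = 4*4 = 16.
Iteration 4: no further components; recursion stops.
SUM(need) = 1 + 2 + 1 + 3 + 4 + 4 + 9 + 16 = 40.

40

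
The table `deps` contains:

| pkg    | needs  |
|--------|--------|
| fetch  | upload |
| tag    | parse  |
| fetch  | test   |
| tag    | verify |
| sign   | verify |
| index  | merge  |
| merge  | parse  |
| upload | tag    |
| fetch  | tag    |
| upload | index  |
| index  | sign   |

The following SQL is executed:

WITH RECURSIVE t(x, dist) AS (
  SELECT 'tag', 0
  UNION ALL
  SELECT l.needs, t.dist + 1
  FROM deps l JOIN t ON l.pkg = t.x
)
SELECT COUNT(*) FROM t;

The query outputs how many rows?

3

Base: (tag, dist=0).
Iteration 1: edges from {tag} -> (parse, dist=1), (verify, dist=1).
Iteration 2: no outgoing edges from {parse,verify}; recursion stops.
Total rows emitted: 3.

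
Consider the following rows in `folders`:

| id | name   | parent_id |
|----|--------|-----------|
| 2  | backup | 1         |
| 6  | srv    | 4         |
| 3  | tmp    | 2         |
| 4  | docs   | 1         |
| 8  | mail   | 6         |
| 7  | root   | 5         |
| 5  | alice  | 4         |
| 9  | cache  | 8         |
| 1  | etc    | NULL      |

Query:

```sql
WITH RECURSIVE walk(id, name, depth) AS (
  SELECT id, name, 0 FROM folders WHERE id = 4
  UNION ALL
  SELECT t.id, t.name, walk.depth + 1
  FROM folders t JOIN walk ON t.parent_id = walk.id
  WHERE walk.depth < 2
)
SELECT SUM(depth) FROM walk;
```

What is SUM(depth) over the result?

Base: id=4 (docs) at depth 0.
Iteration 1: rows with parent_id in {4} -> alice (id 5, depth 1), srv (id 6, depth 1).
Iteration 2: rows with parent_id in {5,6} -> root (id 7, depth 2), mail (id 8, depth 2).
Iteration 3: depth < 2 fails for all current rows; recursion stops.
SUM(depth) = 0 + 1 + 1 + 2 + 2 = 6.

6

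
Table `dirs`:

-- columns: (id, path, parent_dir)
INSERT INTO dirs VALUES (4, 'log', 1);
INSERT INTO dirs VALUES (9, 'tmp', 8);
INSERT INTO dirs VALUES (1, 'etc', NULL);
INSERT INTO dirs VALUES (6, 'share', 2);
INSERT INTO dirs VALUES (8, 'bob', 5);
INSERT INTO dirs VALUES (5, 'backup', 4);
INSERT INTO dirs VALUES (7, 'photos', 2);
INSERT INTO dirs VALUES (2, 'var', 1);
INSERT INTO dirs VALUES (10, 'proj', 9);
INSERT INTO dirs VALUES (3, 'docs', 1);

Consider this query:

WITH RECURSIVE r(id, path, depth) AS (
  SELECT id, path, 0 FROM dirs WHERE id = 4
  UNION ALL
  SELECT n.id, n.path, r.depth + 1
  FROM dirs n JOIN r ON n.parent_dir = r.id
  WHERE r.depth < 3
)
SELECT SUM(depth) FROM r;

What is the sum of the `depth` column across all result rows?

Base: id=4 (log) at depth 0.
Iteration 1: rows with parent_dir in {4} -> backup (id 5, depth 1).
Iteration 2: rows with parent_dir in {5} -> bob (id 8, depth 2).
Iteration 3: rows with parent_dir in {8} -> tmp (id 9, depth 3).
Iteration 4: depth < 3 fails for all current rows; recursion stops.
SUM(depth) = 0 + 1 + 2 + 3 = 6.

6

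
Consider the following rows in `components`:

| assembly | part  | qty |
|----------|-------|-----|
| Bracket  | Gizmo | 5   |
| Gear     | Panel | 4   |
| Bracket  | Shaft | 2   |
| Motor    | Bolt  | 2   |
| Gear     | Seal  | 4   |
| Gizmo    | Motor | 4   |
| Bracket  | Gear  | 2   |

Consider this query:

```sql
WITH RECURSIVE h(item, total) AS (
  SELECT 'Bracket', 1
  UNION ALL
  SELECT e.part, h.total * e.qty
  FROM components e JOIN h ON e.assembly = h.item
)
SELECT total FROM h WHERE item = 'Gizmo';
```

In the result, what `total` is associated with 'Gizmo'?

Base: (Bracket, total=1).
Iteration 1: components of {Bracket} -> Gear = 1*2 = 2, Gizmo = 1*5 = 5, Shaft = 1*2 = 2.
Iteration 2: components of {Gear,Gizmo,Shaft} -> Motor = 5*4 = 20, Panel = 2*4 = 8, Seal = 2*4 = 8.
Iteration 3: components of {Motor,Panel,Seal} -> Bolt = 20*2 = 40.
Iteration 4: no further components; recursion stops.

5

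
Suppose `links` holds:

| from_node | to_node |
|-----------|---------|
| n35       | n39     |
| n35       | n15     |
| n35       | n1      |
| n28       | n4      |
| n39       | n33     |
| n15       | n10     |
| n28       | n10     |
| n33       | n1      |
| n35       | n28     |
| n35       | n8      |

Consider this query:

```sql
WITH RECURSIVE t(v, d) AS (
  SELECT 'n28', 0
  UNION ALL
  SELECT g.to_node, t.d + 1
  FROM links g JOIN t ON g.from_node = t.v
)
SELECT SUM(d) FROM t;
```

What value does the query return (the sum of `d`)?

Base: (n28, d=0).
Iteration 1: edges from {n28} -> (n10, d=1), (n4, d=1).
Iteration 2: no outgoing edges from {n10,n4}; recursion stops.
SUM(d) = 0 + 1 + 1 = 2.

2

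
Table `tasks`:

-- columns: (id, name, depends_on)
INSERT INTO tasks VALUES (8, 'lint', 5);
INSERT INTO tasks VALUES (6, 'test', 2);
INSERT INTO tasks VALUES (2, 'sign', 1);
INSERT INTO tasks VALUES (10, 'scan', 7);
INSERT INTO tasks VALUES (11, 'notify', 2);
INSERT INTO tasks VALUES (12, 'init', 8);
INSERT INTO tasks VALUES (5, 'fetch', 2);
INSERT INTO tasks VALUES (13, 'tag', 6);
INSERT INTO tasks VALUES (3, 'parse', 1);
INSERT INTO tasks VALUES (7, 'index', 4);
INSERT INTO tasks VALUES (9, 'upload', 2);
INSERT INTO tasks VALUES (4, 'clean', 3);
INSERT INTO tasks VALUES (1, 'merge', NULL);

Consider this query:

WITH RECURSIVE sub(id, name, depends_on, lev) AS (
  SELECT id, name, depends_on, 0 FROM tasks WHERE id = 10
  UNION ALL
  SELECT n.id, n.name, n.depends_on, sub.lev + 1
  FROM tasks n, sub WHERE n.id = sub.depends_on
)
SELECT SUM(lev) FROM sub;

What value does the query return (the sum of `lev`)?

Base: id=10 (scan), depends_on=7, lev 0.
Iteration 1: join on id=7 -> index (id 7, depends_on=4, lev 1).
Iteration 2: join on id=4 -> clean (id 4, depends_on=3, lev 2).
Iteration 3: join on id=3 -> parse (id 3, depends_on=1, lev 3).
Iteration 4: join on id=1 -> merge (id 1, depends_on=NULL, lev 4).
Iteration 5: depends_on is NULL; no match; recursion stops.
SUM(lev) = 0 + 1 + 2 + 3 + 4 = 10.

10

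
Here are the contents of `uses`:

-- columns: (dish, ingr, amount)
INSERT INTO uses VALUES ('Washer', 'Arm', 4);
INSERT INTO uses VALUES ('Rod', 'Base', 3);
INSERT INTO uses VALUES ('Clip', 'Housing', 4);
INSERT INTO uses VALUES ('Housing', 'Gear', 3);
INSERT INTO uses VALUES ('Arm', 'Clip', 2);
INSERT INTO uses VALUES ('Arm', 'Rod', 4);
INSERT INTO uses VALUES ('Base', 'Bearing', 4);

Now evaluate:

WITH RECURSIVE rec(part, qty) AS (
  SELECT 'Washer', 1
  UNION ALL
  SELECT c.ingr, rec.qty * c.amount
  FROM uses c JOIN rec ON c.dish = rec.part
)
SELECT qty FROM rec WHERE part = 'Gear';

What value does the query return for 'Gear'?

Base: (Washer, qty=1).
Iteration 1: components of {Washer} -> Arm = 1*4 = 4.
Iteration 2: components of {Arm} -> Clip = 4*2 = 8, Rod = 4*4 = 16.
Iteration 3: components of {Clip,Rod} -> Base = 16*3 = 48, Housing = 8*4 = 32.
Iteration 4: components of {Base,Housing} -> Bearing = 48*4 = 192, Gear = 32*3 = 96.
Iteration 5: no further components; recursion stops.

96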